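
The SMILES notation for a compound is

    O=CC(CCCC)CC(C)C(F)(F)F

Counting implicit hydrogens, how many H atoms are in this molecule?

Walk through each heavy atom and fill implicit hydrogens from standard valence (C 4, N 3, O 2, S 2, halogen 1):
  atom 1: O, bond orders sum to 2 (valence 2) → 0 H
  atom 2: C, bond orders sum to 3 (valence 4) → 1 H
  atom 3: C, bond orders sum to 3 (valence 4) → 1 H
  atom 4: C, bond orders sum to 2 (valence 4) → 2 H
  atom 5: C, bond orders sum to 2 (valence 4) → 2 H
  atom 6: C, bond orders sum to 2 (valence 4) → 2 H
  atom 7: C, bond orders sum to 1 (valence 4) → 3 H
  atom 8: C, bond orders sum to 2 (valence 4) → 2 H
  atom 9: C, bond orders sum to 3 (valence 4) → 1 H
  atom 10: C, bond orders sum to 1 (valence 4) → 3 H
  atom 11: C, bond orders sum to 4 (valence 4) → 0 H
  atom 12: F (halogen, monovalent) → 0 H
  atom 13: F (halogen, monovalent) → 0 H
  atom 14: F (halogen, monovalent) → 0 H
Total hydrogens: 17.

17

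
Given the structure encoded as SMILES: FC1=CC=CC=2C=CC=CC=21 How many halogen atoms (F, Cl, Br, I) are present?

Halogen atoms appear at heavy-atom position 1 (1×F).
Halogen count: 1.

1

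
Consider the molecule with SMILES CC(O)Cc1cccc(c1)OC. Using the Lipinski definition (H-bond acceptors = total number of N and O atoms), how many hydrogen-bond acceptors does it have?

N atoms: 0; O atoms: 2.
Lipinski HBA = 0 + 2 = 2.

2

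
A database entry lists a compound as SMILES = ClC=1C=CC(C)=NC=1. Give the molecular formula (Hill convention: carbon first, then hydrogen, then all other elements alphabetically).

Walk through each heavy atom and fill implicit hydrogens from standard valence (C 4, N 3, O 2, S 2, halogen 1):
  atom 1: Cl (halogen, monovalent) → 0 H
  atom 2: C, bond orders sum to 4 (valence 4) → 0 H
  atom 3: C, bond orders sum to 3 (valence 4) → 1 H
  atom 4: C, bond orders sum to 3 (valence 4) → 1 H
  atom 5: C, bond orders sum to 4 (valence 4) → 0 H
  atom 6: C, bond orders sum to 1 (valence 4) → 3 H
  atom 7: N, bond orders sum to 3 (valence 3) → 0 H
  atom 8: C, bond orders sum to 3 (valence 4) → 1 H
Totals → C:6, H:6, Cl:1, N:1.
In Hill order: C6H6ClN.

C6H6ClN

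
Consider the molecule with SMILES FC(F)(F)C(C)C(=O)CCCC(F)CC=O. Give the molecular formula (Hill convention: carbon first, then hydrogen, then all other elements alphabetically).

Walk through each heavy atom and fill implicit hydrogens from standard valence (C 4, N 3, O 2, S 2, halogen 1):
  atom 1: F (halogen, monovalent) → 0 H
  atom 2: C, bond orders sum to 4 (valence 4) → 0 H
  atom 3: F (halogen, monovalent) → 0 H
  atom 4: F (halogen, monovalent) → 0 H
  atom 5: C, bond orders sum to 3 (valence 4) → 1 H
  atom 6: C, bond orders sum to 1 (valence 4) → 3 H
  atom 7: C, bond orders sum to 4 (valence 4) → 0 H
  atom 8: O, bond orders sum to 2 (valence 2) → 0 H
  atom 9: C, bond orders sum to 2 (valence 4) → 2 H
  atom 10: C, bond orders sum to 2 (valence 4) → 2 H
  atom 11: C, bond orders sum to 2 (valence 4) → 2 H
  atom 12: C, bond orders sum to 3 (valence 4) → 1 H
  atom 13: F (halogen, monovalent) → 0 H
  atom 14: C, bond orders sum to 2 (valence 4) → 2 H
  atom 15: C, bond orders sum to 3 (valence 4) → 1 H
  atom 16: O, bond orders sum to 2 (valence 2) → 0 H
Totals → C:10, H:14, F:4, O:2.

C10H14F4O2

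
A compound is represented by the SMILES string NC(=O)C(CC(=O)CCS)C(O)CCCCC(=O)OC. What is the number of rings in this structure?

In SMILES, each pair of matching ring-closure digits denotes one ring-closing bond; the number of such bonds equals the number of independent rings.
Ring-closure bonds here: 0.

0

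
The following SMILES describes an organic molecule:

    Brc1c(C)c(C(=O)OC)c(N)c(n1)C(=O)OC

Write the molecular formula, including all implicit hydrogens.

Walk through each heavy atom and fill implicit hydrogens from standard valence (C 4, N 3, O 2, S 2, halogen 1); for lowercase aromatic atoms, an aromatic c carries 1 H when it has two neighbours and 0 H with three, and aromatic n carries 0 H:
  atom 1: Br (halogen, monovalent) → 0 H
  atom 2: aromatic c, 3 neighbours → 0 H
  atom 3: aromatic c, 3 neighbours → 0 H
  atom 4: C, bond orders sum to 1 (valence 4) → 3 H
  atom 5: aromatic c, 3 neighbours → 0 H
  atom 6: C, bond orders sum to 4 (valence 4) → 0 H
  atom 7: O, bond orders sum to 2 (valence 2) → 0 H
  atom 8: O, bond orders sum to 2 (valence 2) → 0 H
  atom 9: C, bond orders sum to 1 (valence 4) → 3 H
  atom 10: aromatic c, 3 neighbours → 0 H
  atom 11: N, bond orders sum to 1 (valence 3) → 2 H
  atom 12: aromatic c, 3 neighbours → 0 H
  atom 13: aromatic n, 2 neighbours → 0 H
  atom 14: C, bond orders sum to 4 (valence 4) → 0 H
  atom 15: O, bond orders sum to 2 (valence 2) → 0 H
  atom 16: O, bond orders sum to 2 (valence 2) → 0 H
  atom 17: C, bond orders sum to 1 (valence 4) → 3 H
Totals → C:10, H:11, Br:1, N:2, O:4.

C10H11BrN2O4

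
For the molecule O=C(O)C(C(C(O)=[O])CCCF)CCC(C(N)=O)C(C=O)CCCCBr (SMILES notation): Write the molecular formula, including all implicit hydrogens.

C17H27BrFNO6

Walk through each heavy atom and fill implicit hydrogens from standard valence (C 4, N 3, O 2, S 2, halogen 1):
  atom 1: O, bond orders sum to 2 (valence 2) → 0 H
  atom 2: C, bond orders sum to 4 (valence 4) → 0 H
  atom 3: O, bond orders sum to 1 (valence 2) → 1 H
  atom 4: C, bond orders sum to 3 (valence 4) → 1 H
  atom 5: C, bond orders sum to 3 (valence 4) → 1 H
  atom 6: C, bond orders sum to 4 (valence 4) → 0 H
  atom 7: O, bond orders sum to 1 (valence 2) → 1 H
  atom 8: O with explicit H count 0
  atom 9: C, bond orders sum to 2 (valence 4) → 2 H
  atom 10: C, bond orders sum to 2 (valence 4) → 2 H
  atom 11: C, bond orders sum to 2 (valence 4) → 2 H
  atom 12: F (halogen, monovalent) → 0 H
  atom 13: C, bond orders sum to 2 (valence 4) → 2 H
  atom 14: C, bond orders sum to 2 (valence 4) → 2 H
  atom 15: C, bond orders sum to 3 (valence 4) → 1 H
  atom 16: C, bond orders sum to 4 (valence 4) → 0 H
  atom 17: N, bond orders sum to 1 (valence 3) → 2 H
  atom 18: O, bond orders sum to 2 (valence 2) → 0 H
  atom 19: C, bond orders sum to 3 (valence 4) → 1 H
  atom 20: C, bond orders sum to 3 (valence 4) → 1 H
  atom 21: O, bond orders sum to 2 (valence 2) → 0 H
  atom 22: C, bond orders sum to 2 (valence 4) → 2 H
  atom 23: C, bond orders sum to 2 (valence 4) → 2 H
  atom 24: C, bond orders sum to 2 (valence 4) → 2 H
  atom 25: C, bond orders sum to 2 (valence 4) → 2 H
  atom 26: Br (halogen, monovalent) → 0 H
Totals → C:17, H:27, Br:1, F:1, N:1, O:6.
In Hill order: C17H27BrFNO6.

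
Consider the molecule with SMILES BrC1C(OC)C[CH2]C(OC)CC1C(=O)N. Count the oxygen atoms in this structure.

Scan the SMILES for O atoms (remember two-letter symbols like Cl and Br are single atoms).
Oxygen count: 3.

3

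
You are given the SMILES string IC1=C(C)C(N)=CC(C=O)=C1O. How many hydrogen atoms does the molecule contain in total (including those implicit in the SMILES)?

Walk through each heavy atom and fill implicit hydrogens from standard valence (C 4, N 3, O 2, S 2, halogen 1):
  atom 1: I (halogen, monovalent) → 0 H
  atom 2: C, bond orders sum to 4 (valence 4) → 0 H
  atom 3: C, bond orders sum to 4 (valence 4) → 0 H
  atom 4: C, bond orders sum to 1 (valence 4) → 3 H
  atom 5: C, bond orders sum to 4 (valence 4) → 0 H
  atom 6: N, bond orders sum to 1 (valence 3) → 2 H
  atom 7: C, bond orders sum to 3 (valence 4) → 1 H
  atom 8: C, bond orders sum to 4 (valence 4) → 0 H
  atom 9: C, bond orders sum to 3 (valence 4) → 1 H
  atom 10: O, bond orders sum to 2 (valence 2) → 0 H
  atom 11: C, bond orders sum to 4 (valence 4) → 0 H
  atom 12: O, bond orders sum to 1 (valence 2) → 1 H
Total hydrogens: 8.

8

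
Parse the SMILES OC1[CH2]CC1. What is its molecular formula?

C4H8O

Walk through each heavy atom and fill implicit hydrogens from standard valence (C 4, N 3, O 2, S 2, halogen 1):
  atom 1: O, bond orders sum to 1 (valence 2) → 1 H
  atom 2: C, bond orders sum to 3 (valence 4) → 1 H
  atom 3: C with explicit H count 2
  atom 4: C, bond orders sum to 2 (valence 4) → 2 H
  atom 5: C, bond orders sum to 2 (valence 4) → 2 H
Totals → C:4, H:8, O:1.
In Hill order: C4H8O.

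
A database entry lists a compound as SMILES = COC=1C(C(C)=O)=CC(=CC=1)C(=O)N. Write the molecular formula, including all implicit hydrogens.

Walk through each heavy atom and fill implicit hydrogens from standard valence (C 4, N 3, O 2, S 2, halogen 1):
  atom 1: C, bond orders sum to 1 (valence 4) → 3 H
  atom 2: O, bond orders sum to 2 (valence 2) → 0 H
  atom 3: C, bond orders sum to 4 (valence 4) → 0 H
  atom 4: C, bond orders sum to 4 (valence 4) → 0 H
  atom 5: C, bond orders sum to 4 (valence 4) → 0 H
  atom 6: C, bond orders sum to 1 (valence 4) → 3 H
  atom 7: O, bond orders sum to 2 (valence 2) → 0 H
  atom 8: C, bond orders sum to 3 (valence 4) → 1 H
  atom 9: C, bond orders sum to 4 (valence 4) → 0 H
  atom 10: C, bond orders sum to 3 (valence 4) → 1 H
  atom 11: C, bond orders sum to 3 (valence 4) → 1 H
  atom 12: C, bond orders sum to 4 (valence 4) → 0 H
  atom 13: O, bond orders sum to 2 (valence 2) → 0 H
  atom 14: N, bond orders sum to 1 (valence 3) → 2 H
Totals → C:10, H:11, N:1, O:3.

C10H11NO3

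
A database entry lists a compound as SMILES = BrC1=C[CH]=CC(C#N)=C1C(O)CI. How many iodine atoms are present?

Scan the SMILES for I atoms (remember two-letter symbols like Cl and Br are single atoms).
Iodine count: 1.

1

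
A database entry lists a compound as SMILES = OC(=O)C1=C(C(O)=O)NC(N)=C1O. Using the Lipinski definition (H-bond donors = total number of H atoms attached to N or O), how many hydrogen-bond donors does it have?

6

Donors: find every N or O and count the H atoms it carries.
  atom 1 (O): bond orders sum to 1 → 1 H
  atom 3 (O): bond orders sum to 2 → 0 H
  atom 7 (O): bond orders sum to 1 → 1 H
  atom 8 (O): bond orders sum to 2 → 0 H
  atom 9 (N): bond orders sum to 2 → 1 H
  atom 11 (N): bond orders sum to 1 → 2 H
  atom 13 (O): bond orders sum to 1 → 1 H
Lipinski HBD = 6.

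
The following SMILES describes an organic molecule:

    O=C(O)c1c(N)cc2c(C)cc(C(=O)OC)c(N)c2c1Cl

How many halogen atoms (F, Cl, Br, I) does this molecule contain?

1

Halogen atoms appear at heavy-atom position 21 (1×Cl).
Other groups present: 1 carboxylic acid, 1 ester, 2 primary amine.
Halogen count: 1.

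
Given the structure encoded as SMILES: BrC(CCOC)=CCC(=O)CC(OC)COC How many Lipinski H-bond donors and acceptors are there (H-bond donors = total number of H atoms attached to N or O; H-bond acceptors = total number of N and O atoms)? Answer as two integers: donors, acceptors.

Donors: find every N or O and count the H atoms it carries.
  atom 5 (O): bond orders sum to 2 → 0 H
  atom 10 (O): bond orders sum to 2 → 0 H
  atom 13 (O): bond orders sum to 2 → 0 H
  atom 16 (O): bond orders sum to 2 → 0 H
Lipinski HBD = 0.
Acceptors: N atoms = 0, O atoms = 4 → HBA = 4.

0, 4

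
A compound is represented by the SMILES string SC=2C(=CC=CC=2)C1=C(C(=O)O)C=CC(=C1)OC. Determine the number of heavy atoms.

18

Every atom symbol written in the SMILES (organic subset) is one heavy atom; implicit H are not written.
Heavy atoms by element → C:14, O:3, S:1.
Total: 18.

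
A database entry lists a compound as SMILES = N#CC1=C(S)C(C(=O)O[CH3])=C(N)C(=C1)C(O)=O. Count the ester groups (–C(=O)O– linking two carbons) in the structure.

1

The ester motif appears at heavy-atom position 7 in the SMILES.
Other groups present: 1 carboxylic acid, 1 nitrile, 1 primary amine, 1 thiol.
Ester count: 1.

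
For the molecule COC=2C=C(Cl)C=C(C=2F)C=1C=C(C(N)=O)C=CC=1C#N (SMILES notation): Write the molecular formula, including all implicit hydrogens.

C15H10ClFN2O2

Walk through each heavy atom and fill implicit hydrogens from standard valence (C 4, N 3, O 2, S 2, halogen 1):
  atom 1: C, bond orders sum to 1 (valence 4) → 3 H
  atom 2: O, bond orders sum to 2 (valence 2) → 0 H
  atom 3: C, bond orders sum to 4 (valence 4) → 0 H
  atom 4: C, bond orders sum to 3 (valence 4) → 1 H
  atom 5: C, bond orders sum to 4 (valence 4) → 0 H
  atom 6: Cl (halogen, monovalent) → 0 H
  atom 7: C, bond orders sum to 3 (valence 4) → 1 H
  atom 8: C, bond orders sum to 4 (valence 4) → 0 H
  atom 9: C, bond orders sum to 4 (valence 4) → 0 H
  atom 10: F (halogen, monovalent) → 0 H
  atom 11: C, bond orders sum to 4 (valence 4) → 0 H
  atom 12: C, bond orders sum to 3 (valence 4) → 1 H
  atom 13: C, bond orders sum to 4 (valence 4) → 0 H
  atom 14: C, bond orders sum to 4 (valence 4) → 0 H
  atom 15: N, bond orders sum to 1 (valence 3) → 2 H
  atom 16: O, bond orders sum to 2 (valence 2) → 0 H
  atom 17: C, bond orders sum to 3 (valence 4) → 1 H
  atom 18: C, bond orders sum to 3 (valence 4) → 1 H
  atom 19: C, bond orders sum to 4 (valence 4) → 0 H
  atom 20: C, bond orders sum to 4 (valence 4) → 0 H
  atom 21: N, bond orders sum to 3 (valence 3) → 0 H
Totals → C:15, H:10, Cl:1, F:1, N:2, O:2.
In Hill order: C15H10ClFN2O2.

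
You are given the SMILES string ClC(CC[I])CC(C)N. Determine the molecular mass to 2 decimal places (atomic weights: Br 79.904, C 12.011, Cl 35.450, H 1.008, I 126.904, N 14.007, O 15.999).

261.53 g/mol

First, the molecular formula is C6H13ClIN (counting implicit H from valence).
  C: 6 × 12.011 = 72.066
  Cl: 1 × 35.450 = 35.450
  H: 13 × 1.008 = 13.104
  I: 1 × 126.904 = 126.904
  N: 1 × 14.007 = 14.007
Sum: 6×12.011 + 1×35.450 + 13×1.008 + 1×126.904 + 1×14.007 = 261.531 → 261.53 g/mol.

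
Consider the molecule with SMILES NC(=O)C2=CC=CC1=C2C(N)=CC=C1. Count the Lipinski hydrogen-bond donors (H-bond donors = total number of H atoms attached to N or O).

4

Donors: find every N or O and count the H atoms it carries.
  atom 1 (N): bond orders sum to 1 → 2 H
  atom 3 (O): bond orders sum to 2 → 0 H
  atom 11 (N): bond orders sum to 1 → 2 H
Lipinski HBD = 4.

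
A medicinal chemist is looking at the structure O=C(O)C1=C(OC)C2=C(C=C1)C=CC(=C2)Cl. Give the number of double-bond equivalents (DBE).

8

Degree of unsaturation = (number of rings) + (number of π bonds).
Ring closures in the SMILES: 2.
π bonds: 6 double bonds (each 1 DoU) → 6 DoU from unsaturation.
Total DoU = 2 + 6 = 8.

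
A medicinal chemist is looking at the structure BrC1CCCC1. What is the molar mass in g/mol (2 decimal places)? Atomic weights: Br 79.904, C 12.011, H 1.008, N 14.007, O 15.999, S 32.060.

149.03 g/mol

First, the molecular formula is C5H9Br (counting implicit H from valence).
  Br: 1 × 79.904 = 79.904
  C: 5 × 12.011 = 60.055
  H: 9 × 1.008 = 9.072
Sum: 1×79.904 + 5×12.011 + 9×1.008 = 149.031 → 149.03 g/mol.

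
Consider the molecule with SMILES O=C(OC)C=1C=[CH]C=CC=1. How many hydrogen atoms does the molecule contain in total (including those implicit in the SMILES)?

8

Walk through each heavy atom and fill implicit hydrogens from standard valence (C 4, N 3, O 2, S 2, halogen 1):
  atom 1: O, bond orders sum to 2 (valence 2) → 0 H
  atom 2: C, bond orders sum to 4 (valence 4) → 0 H
  atom 3: O, bond orders sum to 2 (valence 2) → 0 H
  atom 4: C, bond orders sum to 1 (valence 4) → 3 H
  atom 5: C, bond orders sum to 4 (valence 4) → 0 H
  atom 6: C, bond orders sum to 3 (valence 4) → 1 H
  atom 7: C with explicit H count 1
  atom 8: C, bond orders sum to 3 (valence 4) → 1 H
  atom 9: C, bond orders sum to 3 (valence 4) → 1 H
  atom 10: C, bond orders sum to 3 (valence 4) → 1 H
Total hydrogens: 8.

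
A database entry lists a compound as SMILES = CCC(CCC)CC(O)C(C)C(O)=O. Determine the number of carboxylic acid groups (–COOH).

1

The carboxylic acid motif appears at heavy-atom position 12 in the SMILES.
Other groups present: 1 hydroxyl.
Carboxylic acid count: 1.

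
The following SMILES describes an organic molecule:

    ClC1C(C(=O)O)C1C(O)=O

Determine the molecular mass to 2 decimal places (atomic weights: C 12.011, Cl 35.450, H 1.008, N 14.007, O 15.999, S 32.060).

First, the molecular formula is C5H5ClO4 (counting implicit H from valence).
  C: 5 × 12.011 = 60.055
  Cl: 1 × 35.450 = 35.450
  H: 5 × 1.008 = 5.040
  O: 4 × 15.999 = 63.996
Sum: 5×12.011 + 1×35.450 + 5×1.008 + 4×15.999 = 164.541 → 164.54 g/mol.

164.54 g/mol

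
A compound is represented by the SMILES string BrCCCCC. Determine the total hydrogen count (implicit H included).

Walk through each heavy atom and fill implicit hydrogens from standard valence (C 4, N 3, O 2, S 2, halogen 1):
  atom 1: Br (halogen, monovalent) → 0 H
  atom 2: C, bond orders sum to 2 (valence 4) → 2 H
  atom 3: C, bond orders sum to 2 (valence 4) → 2 H
  atom 4: C, bond orders sum to 2 (valence 4) → 2 H
  atom 5: C, bond orders sum to 2 (valence 4) → 2 H
  atom 6: C, bond orders sum to 1 (valence 4) → 3 H
Total hydrogens: 11.

11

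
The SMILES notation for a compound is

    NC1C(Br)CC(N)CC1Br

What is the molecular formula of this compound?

Walk through each heavy atom and fill implicit hydrogens from standard valence (C 4, N 3, O 2, S 2, halogen 1):
  atom 1: N, bond orders sum to 1 (valence 3) → 2 H
  atom 2: C, bond orders sum to 3 (valence 4) → 1 H
  atom 3: C, bond orders sum to 3 (valence 4) → 1 H
  atom 4: Br (halogen, monovalent) → 0 H
  atom 5: C, bond orders sum to 2 (valence 4) → 2 H
  atom 6: C, bond orders sum to 3 (valence 4) → 1 H
  atom 7: N, bond orders sum to 1 (valence 3) → 2 H
  atom 8: C, bond orders sum to 2 (valence 4) → 2 H
  atom 9: C, bond orders sum to 3 (valence 4) → 1 H
  atom 10: Br (halogen, monovalent) → 0 H
Totals → C:6, H:12, Br:2, N:2.

C6H12Br2N2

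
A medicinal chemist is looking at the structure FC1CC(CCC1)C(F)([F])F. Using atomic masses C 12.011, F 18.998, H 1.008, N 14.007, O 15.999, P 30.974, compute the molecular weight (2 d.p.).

First, the molecular formula is C7H10F4 (counting implicit H from valence).
  C: 7 × 12.011 = 84.077
  F: 4 × 18.998 = 75.992
  H: 10 × 1.008 = 10.080
Sum: 7×12.011 + 4×18.998 + 10×1.008 = 170.149 → 170.15 g/mol.

170.15 g/mol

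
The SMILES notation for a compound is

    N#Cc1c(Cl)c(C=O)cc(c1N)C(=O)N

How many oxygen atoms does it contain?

2

Scan the SMILES for O atoms (remember two-letter symbols like Cl and Br are single atoms).
Oxygen count: 2.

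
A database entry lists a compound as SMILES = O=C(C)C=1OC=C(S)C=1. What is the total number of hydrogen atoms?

6

Walk through each heavy atom and fill implicit hydrogens from standard valence (C 4, N 3, O 2, S 2, halogen 1):
  atom 1: O, bond orders sum to 2 (valence 2) → 0 H
  atom 2: C, bond orders sum to 4 (valence 4) → 0 H
  atom 3: C, bond orders sum to 1 (valence 4) → 3 H
  atom 4: C, bond orders sum to 4 (valence 4) → 0 H
  atom 5: O, bond orders sum to 2 (valence 2) → 0 H
  atom 6: C, bond orders sum to 3 (valence 4) → 1 H
  atom 7: C, bond orders sum to 4 (valence 4) → 0 H
  atom 8: S, bond orders sum to 1 (valence 2) → 1 H
  atom 9: C, bond orders sum to 3 (valence 4) → 1 H
Total hydrogens: 6.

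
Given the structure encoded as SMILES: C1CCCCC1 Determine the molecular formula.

C6H12

Walk through each heavy atom and fill implicit hydrogens from standard valence (C 4, N 3, O 2, S 2, halogen 1):
  atom 1: C, bond orders sum to 2 (valence 4) → 2 H
  atom 2: C, bond orders sum to 2 (valence 4) → 2 H
  atom 3: C, bond orders sum to 2 (valence 4) → 2 H
  atom 4: C, bond orders sum to 2 (valence 4) → 2 H
  atom 5: C, bond orders sum to 2 (valence 4) → 2 H
  atom 6: C, bond orders sum to 2 (valence 4) → 2 H
Totals → C:6, H:12.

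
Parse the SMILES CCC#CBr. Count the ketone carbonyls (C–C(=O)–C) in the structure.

Scan the SMILES for the ketone motif — none present.
Groups that are present: 1 alkyne.

0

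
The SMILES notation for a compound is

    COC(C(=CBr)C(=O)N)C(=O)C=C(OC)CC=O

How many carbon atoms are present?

11

Count every carbon token in the SMILES (each C, including those in ring-closure positions and inside branches).
Carbon count: 11.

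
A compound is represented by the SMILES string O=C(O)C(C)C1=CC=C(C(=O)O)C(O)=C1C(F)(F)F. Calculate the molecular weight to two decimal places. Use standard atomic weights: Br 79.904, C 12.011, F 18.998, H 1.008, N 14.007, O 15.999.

First, the molecular formula is C11H9F3O5 (counting implicit H from valence).
  C: 11 × 12.011 = 132.121
  F: 3 × 18.998 = 56.994
  H: 9 × 1.008 = 9.072
  O: 5 × 15.999 = 79.995
Sum: 11×12.011 + 3×18.998 + 9×1.008 + 5×15.999 = 278.182 → 278.18 g/mol.

278.18 g/mol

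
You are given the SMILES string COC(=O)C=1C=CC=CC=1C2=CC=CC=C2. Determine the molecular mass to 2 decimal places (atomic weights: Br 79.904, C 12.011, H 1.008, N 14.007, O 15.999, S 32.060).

212.25 g/mol

First, the molecular formula is C14H12O2 (counting implicit H from valence).
  C: 14 × 12.011 = 168.154
  H: 12 × 1.008 = 12.096
  O: 2 × 15.999 = 31.998
Sum: 14×12.011 + 12×1.008 + 2×15.999 = 212.248 → 212.25 g/mol.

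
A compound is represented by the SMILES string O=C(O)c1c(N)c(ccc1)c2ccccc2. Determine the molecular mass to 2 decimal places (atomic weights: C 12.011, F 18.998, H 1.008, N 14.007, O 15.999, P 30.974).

First, the molecular formula is C13H11NO2 (counting implicit H from valence).
  C: 13 × 12.011 = 156.143
  H: 11 × 1.008 = 11.088
  N: 1 × 14.007 = 14.007
  O: 2 × 15.999 = 31.998
Sum: 13×12.011 + 11×1.008 + 1×14.007 + 2×15.999 = 213.236 → 213.24 g/mol.

213.24 g/mol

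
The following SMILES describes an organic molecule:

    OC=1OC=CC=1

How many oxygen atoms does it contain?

2

Scan the SMILES for O atoms (remember two-letter symbols like Cl and Br are single atoms).
Oxygen count: 2.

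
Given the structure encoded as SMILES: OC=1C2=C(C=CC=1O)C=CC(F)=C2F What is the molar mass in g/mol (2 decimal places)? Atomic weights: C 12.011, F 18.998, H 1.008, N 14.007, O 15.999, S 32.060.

First, the molecular formula is C10H6F2O2 (counting implicit H from valence).
  C: 10 × 12.011 = 120.110
  F: 2 × 18.998 = 37.996
  H: 6 × 1.008 = 6.048
  O: 2 × 15.999 = 31.998
Sum: 10×12.011 + 2×18.998 + 6×1.008 + 2×15.999 = 196.152 → 196.15 g/mol.

196.15 g/mol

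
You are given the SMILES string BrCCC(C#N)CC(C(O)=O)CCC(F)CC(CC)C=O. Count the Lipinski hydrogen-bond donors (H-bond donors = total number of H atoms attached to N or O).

1

Donors: find every N or O and count the H atoms it carries.
  atom 6 (N): bond orders sum to 3 → 0 H
  atom 10 (O): bond orders sum to 1 → 1 H
  atom 11 (O): bond orders sum to 2 → 0 H
  atom 21 (O): bond orders sum to 2 → 0 H
Lipinski HBD = 1.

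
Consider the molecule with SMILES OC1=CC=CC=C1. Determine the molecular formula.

C6H6O

Walk through each heavy atom and fill implicit hydrogens from standard valence (C 4, N 3, O 2, S 2, halogen 1):
  atom 1: O, bond orders sum to 1 (valence 2) → 1 H
  atom 2: C, bond orders sum to 4 (valence 4) → 0 H
  atom 3: C, bond orders sum to 3 (valence 4) → 1 H
  atom 4: C, bond orders sum to 3 (valence 4) → 1 H
  atom 5: C, bond orders sum to 3 (valence 4) → 1 H
  atom 6: C, bond orders sum to 3 (valence 4) → 1 H
  atom 7: C, bond orders sum to 3 (valence 4) → 1 H
Totals → C:6, H:6, O:1.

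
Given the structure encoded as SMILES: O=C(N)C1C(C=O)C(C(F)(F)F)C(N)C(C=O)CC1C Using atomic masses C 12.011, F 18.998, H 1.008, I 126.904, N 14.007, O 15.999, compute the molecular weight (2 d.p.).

First, the molecular formula is C12H17F3N2O3 (counting implicit H from valence).
  C: 12 × 12.011 = 144.132
  F: 3 × 18.998 = 56.994
  H: 17 × 1.008 = 17.136
  N: 2 × 14.007 = 28.014
  O: 3 × 15.999 = 47.997
Sum: 12×12.011 + 3×18.998 + 17×1.008 + 2×14.007 + 3×15.999 = 294.273 → 294.27 g/mol.

294.27 g/mol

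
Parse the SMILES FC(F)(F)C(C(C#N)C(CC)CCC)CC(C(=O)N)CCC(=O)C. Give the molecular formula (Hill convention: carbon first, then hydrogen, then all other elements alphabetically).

Walk through each heavy atom and fill implicit hydrogens from standard valence (C 4, N 3, O 2, S 2, halogen 1):
  atom 1: F (halogen, monovalent) → 0 H
  atom 2: C, bond orders sum to 4 (valence 4) → 0 H
  atom 3: F (halogen, monovalent) → 0 H
  atom 4: F (halogen, monovalent) → 0 H
  atom 5: C, bond orders sum to 3 (valence 4) → 1 H
  atom 6: C, bond orders sum to 3 (valence 4) → 1 H
  atom 7: C, bond orders sum to 4 (valence 4) → 0 H
  atom 8: N, bond orders sum to 3 (valence 3) → 0 H
  atom 9: C, bond orders sum to 3 (valence 4) → 1 H
  atom 10: C, bond orders sum to 2 (valence 4) → 2 H
  atom 11: C, bond orders sum to 1 (valence 4) → 3 H
  atom 12: C, bond orders sum to 2 (valence 4) → 2 H
  atom 13: C, bond orders sum to 2 (valence 4) → 2 H
  atom 14: C, bond orders sum to 1 (valence 4) → 3 H
  atom 15: C, bond orders sum to 2 (valence 4) → 2 H
  atom 16: C, bond orders sum to 3 (valence 4) → 1 H
  atom 17: C, bond orders sum to 4 (valence 4) → 0 H
  atom 18: O, bond orders sum to 2 (valence 2) → 0 H
  atom 19: N, bond orders sum to 1 (valence 3) → 2 H
  atom 20: C, bond orders sum to 2 (valence 4) → 2 H
  atom 21: C, bond orders sum to 2 (valence 4) → 2 H
  atom 22: C, bond orders sum to 4 (valence 4) → 0 H
  atom 23: O, bond orders sum to 2 (valence 2) → 0 H
  atom 24: C, bond orders sum to 1 (valence 4) → 3 H
Totals → C:17, H:27, F:3, N:2, O:2.

C17H27F3N2O2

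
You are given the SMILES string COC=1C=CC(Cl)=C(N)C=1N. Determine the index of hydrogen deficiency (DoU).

4

Molecular formula: C7H9ClN2O.
DoU = (2C + 2 + N − H − X) / 2, where X is the halogen count and O/S are ignored.
    = (2·7 + 2 + 2 − 9 − 1) / 2 = 8 / 2 = 4.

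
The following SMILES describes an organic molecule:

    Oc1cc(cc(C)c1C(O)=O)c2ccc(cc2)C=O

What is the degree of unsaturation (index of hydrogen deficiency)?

10

Molecular formula: C15H12O4.
DoU = (2C + 2 + N − H − X) / 2, where X is the halogen count and O/S are ignored.
    = (2·15 + 2 + 0 − 12 − 0) / 2 = 20 / 2 = 10.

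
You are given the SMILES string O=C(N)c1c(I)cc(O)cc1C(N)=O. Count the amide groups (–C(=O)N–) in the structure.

The amide motif appears at heavy-atom positions 2, 12 in the SMILES.
Other groups present: 1 hydroxyl.
Amide count: 2.

2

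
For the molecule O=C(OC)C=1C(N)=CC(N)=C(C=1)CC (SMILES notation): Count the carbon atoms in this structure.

Count every carbon token in the SMILES (each C, including those in ring-closure positions and inside branches).
Carbon count: 10.

10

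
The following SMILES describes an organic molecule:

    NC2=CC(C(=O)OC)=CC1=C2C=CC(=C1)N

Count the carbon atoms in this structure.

12

Count every carbon token in the SMILES (each C, including those in ring-closure positions and inside branches).
Carbon count: 12.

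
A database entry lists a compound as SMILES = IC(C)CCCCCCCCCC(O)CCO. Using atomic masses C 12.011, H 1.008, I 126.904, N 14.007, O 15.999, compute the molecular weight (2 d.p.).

First, the molecular formula is C14H29IO2 (counting implicit H from valence).
  C: 14 × 12.011 = 168.154
  H: 29 × 1.008 = 29.232
  I: 1 × 126.904 = 126.904
  O: 2 × 15.999 = 31.998
Sum: 14×12.011 + 29×1.008 + 1×126.904 + 2×15.999 = 356.288 → 356.29 g/mol.

356.29 g/mol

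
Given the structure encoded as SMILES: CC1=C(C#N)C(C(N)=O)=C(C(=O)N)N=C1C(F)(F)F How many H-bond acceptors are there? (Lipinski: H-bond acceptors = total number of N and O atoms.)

N atoms: 4; O atoms: 2.
Lipinski HBA = 4 + 2 = 6.

6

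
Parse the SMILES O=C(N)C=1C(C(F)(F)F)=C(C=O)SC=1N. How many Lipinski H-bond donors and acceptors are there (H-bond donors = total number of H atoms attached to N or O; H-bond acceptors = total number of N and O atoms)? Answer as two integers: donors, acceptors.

4, 4

Donors: find every N or O and count the H atoms it carries.
  atom 1 (O): bond orders sum to 2 → 0 H
  atom 3 (N): bond orders sum to 1 → 2 H
  atom 12 (O): bond orders sum to 2 → 0 H
  atom 15 (N): bond orders sum to 1 → 2 H
Lipinski HBD = 4.
Acceptors: N atoms = 2, O atoms = 2 → HBA = 4.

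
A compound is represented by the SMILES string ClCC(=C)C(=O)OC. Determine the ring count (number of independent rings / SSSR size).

0

In SMILES, each pair of matching ring-closure digits denotes one ring-closing bond; the number of such bonds equals the number of independent rings.
Ring-closure bonds here: 0.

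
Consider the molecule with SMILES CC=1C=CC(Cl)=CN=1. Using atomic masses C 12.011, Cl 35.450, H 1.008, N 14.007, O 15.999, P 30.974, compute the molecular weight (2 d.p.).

127.57 g/mol

First, the molecular formula is C6H6ClN (counting implicit H from valence).
  C: 6 × 12.011 = 72.066
  Cl: 1 × 35.450 = 35.450
  H: 6 × 1.008 = 6.048
  N: 1 × 14.007 = 14.007
Sum: 6×12.011 + 1×35.450 + 6×1.008 + 1×14.007 = 127.571 → 127.57 g/mol.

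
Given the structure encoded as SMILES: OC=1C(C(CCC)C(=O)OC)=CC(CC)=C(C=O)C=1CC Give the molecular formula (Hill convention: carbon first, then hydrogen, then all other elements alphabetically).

Walk through each heavy atom and fill implicit hydrogens from standard valence (C 4, N 3, O 2, S 2, halogen 1):
  atom 1: O, bond orders sum to 1 (valence 2) → 1 H
  atom 2: C, bond orders sum to 4 (valence 4) → 0 H
  atom 3: C, bond orders sum to 4 (valence 4) → 0 H
  atom 4: C, bond orders sum to 3 (valence 4) → 1 H
  atom 5: C, bond orders sum to 2 (valence 4) → 2 H
  atom 6: C, bond orders sum to 2 (valence 4) → 2 H
  atom 7: C, bond orders sum to 1 (valence 4) → 3 H
  atom 8: C, bond orders sum to 4 (valence 4) → 0 H
  atom 9: O, bond orders sum to 2 (valence 2) → 0 H
  atom 10: O, bond orders sum to 2 (valence 2) → 0 H
  atom 11: C, bond orders sum to 1 (valence 4) → 3 H
  atom 12: C, bond orders sum to 3 (valence 4) → 1 H
  atom 13: C, bond orders sum to 4 (valence 4) → 0 H
  atom 14: C, bond orders sum to 2 (valence 4) → 2 H
  atom 15: C, bond orders sum to 1 (valence 4) → 3 H
  atom 16: C, bond orders sum to 4 (valence 4) → 0 H
  atom 17: C, bond orders sum to 3 (valence 4) → 1 H
  atom 18: O, bond orders sum to 2 (valence 2) → 0 H
  atom 19: C, bond orders sum to 4 (valence 4) → 0 H
  atom 20: C, bond orders sum to 2 (valence 4) → 2 H
  atom 21: C, bond orders sum to 1 (valence 4) → 3 H
Totals → C:17, H:24, O:4.

C17H24O4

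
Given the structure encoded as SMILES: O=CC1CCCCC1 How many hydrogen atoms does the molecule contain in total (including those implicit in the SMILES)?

12

Walk through each heavy atom and fill implicit hydrogens from standard valence (C 4, N 3, O 2, S 2, halogen 1):
  atom 1: O, bond orders sum to 2 (valence 2) → 0 H
  atom 2: C, bond orders sum to 3 (valence 4) → 1 H
  atom 3: C, bond orders sum to 3 (valence 4) → 1 H
  atom 4: C, bond orders sum to 2 (valence 4) → 2 H
  atom 5: C, bond orders sum to 2 (valence 4) → 2 H
  atom 6: C, bond orders sum to 2 (valence 4) → 2 H
  atom 7: C, bond orders sum to 2 (valence 4) → 2 H
  atom 8: C, bond orders sum to 2 (valence 4) → 2 H
Total hydrogens: 12.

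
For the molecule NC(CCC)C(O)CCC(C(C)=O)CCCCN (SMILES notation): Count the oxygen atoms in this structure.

2

Scan the SMILES for O atoms (remember two-letter symbols like Cl and Br are single atoms).
Oxygen count: 2.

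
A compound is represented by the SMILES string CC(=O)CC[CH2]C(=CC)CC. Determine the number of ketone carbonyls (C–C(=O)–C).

1

The ketone motif appears at heavy-atom position 2 in the SMILES.
Other groups present: 1 alkene.
Ketone count: 1.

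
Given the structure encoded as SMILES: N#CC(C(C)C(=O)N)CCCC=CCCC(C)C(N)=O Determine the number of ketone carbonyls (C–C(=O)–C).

0

Scan the SMILES for the ketone motif — none present.
Groups that are present: 1 alkene, 2 amide, 1 nitrile.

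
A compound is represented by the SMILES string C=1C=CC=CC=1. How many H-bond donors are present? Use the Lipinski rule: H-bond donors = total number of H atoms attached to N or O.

0

Donors: find every N or O and count the H atoms it carries.
  (no N or O atoms present)
Lipinski HBD = 0.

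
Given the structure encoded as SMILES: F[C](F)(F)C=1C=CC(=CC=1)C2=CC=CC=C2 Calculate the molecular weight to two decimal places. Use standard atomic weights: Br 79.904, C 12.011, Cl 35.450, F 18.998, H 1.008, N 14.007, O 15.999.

222.21 g/mol

First, the molecular formula is C13H9F3 (counting implicit H from valence).
  C: 13 × 12.011 = 156.143
  F: 3 × 18.998 = 56.994
  H: 9 × 1.008 = 9.072
Sum: 13×12.011 + 3×18.998 + 9×1.008 = 222.209 → 222.21 g/mol.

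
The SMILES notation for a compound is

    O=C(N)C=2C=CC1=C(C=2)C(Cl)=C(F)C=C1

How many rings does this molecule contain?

In SMILES, each pair of matching ring-closure digits denotes one ring-closing bond; the number of such bonds equals the number of independent rings.
Ring-closure bonds here: 2.

2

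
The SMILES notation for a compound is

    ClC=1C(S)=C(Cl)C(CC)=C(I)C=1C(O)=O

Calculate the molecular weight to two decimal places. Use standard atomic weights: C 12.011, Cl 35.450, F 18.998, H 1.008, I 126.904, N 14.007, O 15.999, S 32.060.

First, the molecular formula is C9H7Cl2IO2S (counting implicit H from valence).
  C: 9 × 12.011 = 108.099
  Cl: 2 × 35.450 = 70.900
  H: 7 × 1.008 = 7.056
  I: 1 × 126.904 = 126.904
  O: 2 × 15.999 = 31.998
  S: 1 × 32.060 = 32.060
Sum: 9×12.011 + 2×35.450 + 7×1.008 + 1×126.904 + 2×15.999 + 1×32.060 = 377.017 → 377.02 g/mol.

377.02 g/mol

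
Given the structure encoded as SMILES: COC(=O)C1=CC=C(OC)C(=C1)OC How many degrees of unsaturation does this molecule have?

5

Degree of unsaturation = (number of rings) + (number of π bonds).
Ring closures in the SMILES: 1.
π bonds: 4 double bonds (each 1 DoU) → 4 DoU from unsaturation.
Total DoU = 1 + 4 = 5.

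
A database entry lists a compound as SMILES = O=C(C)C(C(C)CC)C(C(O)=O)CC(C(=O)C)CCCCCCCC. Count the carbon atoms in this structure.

Count every carbon token in the SMILES (each C, including those in ring-closure positions and inside branches).
Carbon count: 21.

21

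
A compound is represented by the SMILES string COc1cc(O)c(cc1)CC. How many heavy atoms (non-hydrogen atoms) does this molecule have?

Every atom symbol written in the SMILES (organic subset) is one heavy atom; implicit H are not written.
Heavy atoms by element → C:9, O:2.
Total: 11.

11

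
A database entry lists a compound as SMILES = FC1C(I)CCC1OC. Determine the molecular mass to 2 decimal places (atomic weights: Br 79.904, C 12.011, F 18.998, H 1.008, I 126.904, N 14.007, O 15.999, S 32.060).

244.05 g/mol

First, the molecular formula is C6H10FIO (counting implicit H from valence).
  C: 6 × 12.011 = 72.066
  F: 1 × 18.998 = 18.998
  H: 10 × 1.008 = 10.080
  I: 1 × 126.904 = 126.904
  O: 1 × 15.999 = 15.999
Sum: 6×12.011 + 1×18.998 + 10×1.008 + 1×126.904 + 1×15.999 = 244.047 → 244.05 g/mol.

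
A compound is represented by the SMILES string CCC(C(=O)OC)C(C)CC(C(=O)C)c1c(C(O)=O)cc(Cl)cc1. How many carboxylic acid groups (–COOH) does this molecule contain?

The carboxylic acid motif appears at heavy-atom position 17 in the SMILES.
Other groups present: 1 ester, 1 ketone.
Carboxylic acid count: 1.

1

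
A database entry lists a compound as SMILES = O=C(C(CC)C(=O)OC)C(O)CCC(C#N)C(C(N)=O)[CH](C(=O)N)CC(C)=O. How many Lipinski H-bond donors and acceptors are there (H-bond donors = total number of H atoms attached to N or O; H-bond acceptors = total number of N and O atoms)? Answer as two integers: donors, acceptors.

Donors: find every N or O and count the H atoms it carries.
  atom 1 (O): bond orders sum to 2 → 0 H
  atom 7 (O): bond orders sum to 2 → 0 H
  atom 8 (O): bond orders sum to 2 → 0 H
  atom 11 (O): bond orders sum to 1 → 1 H
  atom 16 (N): bond orders sum to 3 → 0 H
  atom 19 (N): bond orders sum to 1 → 2 H
  atom 20 (O): bond orders sum to 2 → 0 H
  atom 23 (O): bond orders sum to 2 → 0 H
  atom 24 (N): bond orders sum to 1 → 2 H
  atom 28 (O): bond orders sum to 2 → 0 H
Lipinski HBD = 5.
Acceptors: N atoms = 3, O atoms = 7 → HBA = 10.

5, 10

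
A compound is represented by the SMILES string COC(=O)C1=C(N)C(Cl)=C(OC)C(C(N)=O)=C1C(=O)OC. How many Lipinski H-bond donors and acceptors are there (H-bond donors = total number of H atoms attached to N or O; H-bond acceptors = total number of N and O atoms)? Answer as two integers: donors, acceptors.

Donors: find every N or O and count the H atoms it carries.
  atom 2 (O): bond orders sum to 2 → 0 H
  atom 4 (O): bond orders sum to 2 → 0 H
  atom 7 (N): bond orders sum to 1 → 2 H
  atom 11 (O): bond orders sum to 2 → 0 H
  atom 15 (N): bond orders sum to 1 → 2 H
  atom 16 (O): bond orders sum to 2 → 0 H
  atom 19 (O): bond orders sum to 2 → 0 H
  atom 20 (O): bond orders sum to 2 → 0 H
Lipinski HBD = 4.
Acceptors: N atoms = 2, O atoms = 6 → HBA = 8.

4, 8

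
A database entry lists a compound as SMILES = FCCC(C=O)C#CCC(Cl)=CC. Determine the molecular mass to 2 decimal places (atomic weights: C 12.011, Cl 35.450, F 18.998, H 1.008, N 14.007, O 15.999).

First, the molecular formula is C10H12ClFO (counting implicit H from valence).
  C: 10 × 12.011 = 120.110
  Cl: 1 × 35.450 = 35.450
  F: 1 × 18.998 = 18.998
  H: 12 × 1.008 = 12.096
  O: 1 × 15.999 = 15.999
Sum: 10×12.011 + 1×35.450 + 1×18.998 + 12×1.008 + 1×15.999 = 202.653 → 202.65 g/mol.

202.65 g/mol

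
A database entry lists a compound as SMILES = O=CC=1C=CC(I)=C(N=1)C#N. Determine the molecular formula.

Walk through each heavy atom and fill implicit hydrogens from standard valence (C 4, N 3, O 2, S 2, halogen 1):
  atom 1: O, bond orders sum to 2 (valence 2) → 0 H
  atom 2: C, bond orders sum to 3 (valence 4) → 1 H
  atom 3: C, bond orders sum to 4 (valence 4) → 0 H
  atom 4: C, bond orders sum to 3 (valence 4) → 1 H
  atom 5: C, bond orders sum to 3 (valence 4) → 1 H
  atom 6: C, bond orders sum to 4 (valence 4) → 0 H
  atom 7: I (halogen, monovalent) → 0 H
  atom 8: C, bond orders sum to 4 (valence 4) → 0 H
  atom 9: N, bond orders sum to 3 (valence 3) → 0 H
  atom 10: C, bond orders sum to 4 (valence 4) → 0 H
  atom 11: N, bond orders sum to 3 (valence 3) → 0 H
Totals → C:7, H:3, I:1, N:2, O:1.
In Hill order: C7H3IN2O.

C7H3IN2O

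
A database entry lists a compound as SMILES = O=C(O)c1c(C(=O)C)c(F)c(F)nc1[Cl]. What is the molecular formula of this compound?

Walk through each heavy atom and fill implicit hydrogens from standard valence (C 4, N 3, O 2, S 2, halogen 1); for lowercase aromatic atoms, an aromatic c carries 1 H when it has two neighbours and 0 H with three, and aromatic n carries 0 H:
  atom 1: O, bond orders sum to 2 (valence 2) → 0 H
  atom 2: C, bond orders sum to 4 (valence 4) → 0 H
  atom 3: O, bond orders sum to 1 (valence 2) → 1 H
  atom 4: aromatic c, 3 neighbours → 0 H
  atom 5: aromatic c, 3 neighbours → 0 H
  atom 6: C, bond orders sum to 4 (valence 4) → 0 H
  atom 7: O, bond orders sum to 2 (valence 2) → 0 H
  atom 8: C, bond orders sum to 1 (valence 4) → 3 H
  atom 9: aromatic c, 3 neighbours → 0 H
  atom 10: F (halogen, monovalent) → 0 H
  atom 11: aromatic c, 3 neighbours → 0 H
  atom 12: F (halogen, monovalent) → 0 H
  atom 13: aromatic n, 2 neighbours → 0 H
  atom 14: aromatic c, 3 neighbours → 0 H
  atom 15: Cl with explicit H count 0
Totals → C:8, H:4, Cl:1, F:2, N:1, O:3.
In Hill order: C8H4ClF2NO3.

C8H4ClF2NO3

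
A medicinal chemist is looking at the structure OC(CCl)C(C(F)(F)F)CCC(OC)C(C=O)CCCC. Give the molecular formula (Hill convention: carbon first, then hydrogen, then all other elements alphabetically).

C14H24ClF3O3

Walk through each heavy atom and fill implicit hydrogens from standard valence (C 4, N 3, O 2, S 2, halogen 1):
  atom 1: O, bond orders sum to 1 (valence 2) → 1 H
  atom 2: C, bond orders sum to 3 (valence 4) → 1 H
  atom 3: C, bond orders sum to 2 (valence 4) → 2 H
  atom 4: Cl (halogen, monovalent) → 0 H
  atom 5: C, bond orders sum to 3 (valence 4) → 1 H
  atom 6: C, bond orders sum to 4 (valence 4) → 0 H
  atom 7: F (halogen, monovalent) → 0 H
  atom 8: F (halogen, monovalent) → 0 H
  atom 9: F (halogen, monovalent) → 0 H
  atom 10: C, bond orders sum to 2 (valence 4) → 2 H
  atom 11: C, bond orders sum to 2 (valence 4) → 2 H
  atom 12: C, bond orders sum to 3 (valence 4) → 1 H
  atom 13: O, bond orders sum to 2 (valence 2) → 0 H
  atom 14: C, bond orders sum to 1 (valence 4) → 3 H
  atom 15: C, bond orders sum to 3 (valence 4) → 1 H
  atom 16: C, bond orders sum to 3 (valence 4) → 1 H
  atom 17: O, bond orders sum to 2 (valence 2) → 0 H
  atom 18: C, bond orders sum to 2 (valence 4) → 2 H
  atom 19: C, bond orders sum to 2 (valence 4) → 2 H
  atom 20: C, bond orders sum to 2 (valence 4) → 2 H
  atom 21: C, bond orders sum to 1 (valence 4) → 3 H
Totals → C:14, H:24, Cl:1, F:3, O:3.
In Hill order: C14H24ClF3O3.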